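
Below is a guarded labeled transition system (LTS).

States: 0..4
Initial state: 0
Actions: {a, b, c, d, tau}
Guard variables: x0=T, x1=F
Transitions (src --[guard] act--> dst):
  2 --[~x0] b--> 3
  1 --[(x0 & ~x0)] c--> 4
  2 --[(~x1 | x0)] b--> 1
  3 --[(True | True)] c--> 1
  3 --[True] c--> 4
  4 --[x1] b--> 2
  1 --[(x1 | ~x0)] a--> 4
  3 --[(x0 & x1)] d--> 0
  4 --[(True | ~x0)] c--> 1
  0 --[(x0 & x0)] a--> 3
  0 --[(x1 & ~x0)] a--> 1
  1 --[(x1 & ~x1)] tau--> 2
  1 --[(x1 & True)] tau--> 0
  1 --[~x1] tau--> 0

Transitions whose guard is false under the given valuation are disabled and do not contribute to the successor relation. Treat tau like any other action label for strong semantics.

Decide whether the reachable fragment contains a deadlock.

R = {0,1,3,4}
  0: a→3  [1 out]
  1: tau→0  [1 out]
  3: c→1  c→4  [2 out]
  4: c→1  [1 out]

Answer: DEADLOCK-FREE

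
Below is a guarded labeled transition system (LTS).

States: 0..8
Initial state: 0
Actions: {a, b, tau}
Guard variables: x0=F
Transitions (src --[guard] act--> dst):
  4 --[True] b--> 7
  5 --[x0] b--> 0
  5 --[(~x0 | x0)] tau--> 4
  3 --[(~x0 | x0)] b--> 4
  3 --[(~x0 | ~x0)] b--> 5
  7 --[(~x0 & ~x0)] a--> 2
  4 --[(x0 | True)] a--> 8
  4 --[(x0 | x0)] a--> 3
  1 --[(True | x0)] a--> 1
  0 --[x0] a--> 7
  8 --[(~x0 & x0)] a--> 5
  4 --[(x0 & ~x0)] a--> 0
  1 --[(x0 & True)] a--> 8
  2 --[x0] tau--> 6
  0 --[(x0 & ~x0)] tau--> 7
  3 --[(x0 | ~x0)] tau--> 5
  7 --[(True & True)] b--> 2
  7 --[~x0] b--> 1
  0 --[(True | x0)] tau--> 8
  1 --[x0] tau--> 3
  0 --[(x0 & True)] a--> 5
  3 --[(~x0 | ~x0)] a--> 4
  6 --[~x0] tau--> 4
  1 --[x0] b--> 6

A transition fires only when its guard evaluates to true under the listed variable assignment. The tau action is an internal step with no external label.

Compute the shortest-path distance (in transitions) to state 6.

BFS to 6:
  Layer 0: {0}
  Layer 1: {8}
6 never appears.

Answer: UNREACHABLE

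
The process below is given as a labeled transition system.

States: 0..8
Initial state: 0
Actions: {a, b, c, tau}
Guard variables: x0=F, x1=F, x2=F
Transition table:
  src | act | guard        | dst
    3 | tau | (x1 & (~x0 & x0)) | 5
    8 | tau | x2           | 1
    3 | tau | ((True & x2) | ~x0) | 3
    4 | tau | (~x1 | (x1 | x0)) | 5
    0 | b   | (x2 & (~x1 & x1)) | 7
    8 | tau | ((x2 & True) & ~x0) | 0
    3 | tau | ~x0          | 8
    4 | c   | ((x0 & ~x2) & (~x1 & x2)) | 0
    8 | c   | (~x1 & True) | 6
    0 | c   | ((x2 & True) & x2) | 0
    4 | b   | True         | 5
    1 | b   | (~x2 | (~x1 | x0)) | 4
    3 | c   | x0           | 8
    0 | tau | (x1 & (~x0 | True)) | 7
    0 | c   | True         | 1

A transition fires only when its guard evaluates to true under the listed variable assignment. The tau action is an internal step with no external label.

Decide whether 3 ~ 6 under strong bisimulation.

Answer: NOT BISIMILAR

Analysis:
Compute ~ classes (split until stable):
  round 0: {{0,1,2,3,4,5,6,7,8}}
  round 1: {{0,8},{1},{2,5,6,7},{3},{4}}
  round 2: {{0},{1},{2,5,6,7},{3},{4},{8}}
Fixed point at round 3; 6 class(es).
[3]={3}  [6]={2,5,6,7}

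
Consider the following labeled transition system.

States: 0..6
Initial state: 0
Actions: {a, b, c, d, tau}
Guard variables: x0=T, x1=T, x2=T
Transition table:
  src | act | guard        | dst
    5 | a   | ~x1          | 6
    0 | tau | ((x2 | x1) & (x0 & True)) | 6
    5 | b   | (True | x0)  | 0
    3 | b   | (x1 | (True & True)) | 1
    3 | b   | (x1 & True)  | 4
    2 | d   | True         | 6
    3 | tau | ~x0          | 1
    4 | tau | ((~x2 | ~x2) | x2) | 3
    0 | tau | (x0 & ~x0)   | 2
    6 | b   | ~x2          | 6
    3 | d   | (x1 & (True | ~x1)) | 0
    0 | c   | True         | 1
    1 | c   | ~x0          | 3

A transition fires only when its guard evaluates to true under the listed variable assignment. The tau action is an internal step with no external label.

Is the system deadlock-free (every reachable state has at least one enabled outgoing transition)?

Answer: DEADLOCK at state 1

Analysis:
Reach set: {0,1,6}
  0: c→1  tau→6  [2 exit(s)]
  1: ∅  [deadlock]
  6: ∅  [deadlock]
witness 1: c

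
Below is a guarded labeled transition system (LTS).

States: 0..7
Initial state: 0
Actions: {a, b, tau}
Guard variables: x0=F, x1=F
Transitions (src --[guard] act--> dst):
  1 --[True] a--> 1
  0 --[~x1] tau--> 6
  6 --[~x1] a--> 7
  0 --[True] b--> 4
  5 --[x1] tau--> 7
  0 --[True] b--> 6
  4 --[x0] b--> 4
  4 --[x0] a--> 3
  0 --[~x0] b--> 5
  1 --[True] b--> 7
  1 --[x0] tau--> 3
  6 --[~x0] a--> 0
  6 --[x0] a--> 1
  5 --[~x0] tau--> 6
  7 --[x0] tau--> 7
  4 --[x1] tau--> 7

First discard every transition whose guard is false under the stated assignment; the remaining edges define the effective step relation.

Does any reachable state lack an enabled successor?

Answer: DEADLOCK at state 4

Analysis:
Reach set: {0,4,5,6,7}
  0: b→4  b→5  b→6  tau→6  [deg 4]
  4: ∅  [no exit]
  5: tau→6  [deg 1]
  6: a→0  a→7  [deg 2]
  7: ∅  [no exit]
Path to 4: b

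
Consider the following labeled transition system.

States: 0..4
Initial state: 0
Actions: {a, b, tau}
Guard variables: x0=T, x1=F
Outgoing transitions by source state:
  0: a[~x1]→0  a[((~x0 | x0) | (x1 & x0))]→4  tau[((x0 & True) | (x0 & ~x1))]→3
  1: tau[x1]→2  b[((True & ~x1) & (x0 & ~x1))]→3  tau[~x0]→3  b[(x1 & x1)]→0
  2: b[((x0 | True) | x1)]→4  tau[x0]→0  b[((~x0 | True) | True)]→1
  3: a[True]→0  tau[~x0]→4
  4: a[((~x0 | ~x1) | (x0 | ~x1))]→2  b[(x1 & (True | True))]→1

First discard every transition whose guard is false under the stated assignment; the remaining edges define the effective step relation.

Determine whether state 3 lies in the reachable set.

After dropping false guards: 9 live edges.
depth 0: {0}
depth 1: {3,4}  now seen {0,3,4}
depth 2: {2}  now seen {0,2,3,4}
depth 3: {1}  now seen {0,1,2,3,4}
Reach set: {0,1,2,3,4}
trace reaching 3: tau

Answer: REACHABLE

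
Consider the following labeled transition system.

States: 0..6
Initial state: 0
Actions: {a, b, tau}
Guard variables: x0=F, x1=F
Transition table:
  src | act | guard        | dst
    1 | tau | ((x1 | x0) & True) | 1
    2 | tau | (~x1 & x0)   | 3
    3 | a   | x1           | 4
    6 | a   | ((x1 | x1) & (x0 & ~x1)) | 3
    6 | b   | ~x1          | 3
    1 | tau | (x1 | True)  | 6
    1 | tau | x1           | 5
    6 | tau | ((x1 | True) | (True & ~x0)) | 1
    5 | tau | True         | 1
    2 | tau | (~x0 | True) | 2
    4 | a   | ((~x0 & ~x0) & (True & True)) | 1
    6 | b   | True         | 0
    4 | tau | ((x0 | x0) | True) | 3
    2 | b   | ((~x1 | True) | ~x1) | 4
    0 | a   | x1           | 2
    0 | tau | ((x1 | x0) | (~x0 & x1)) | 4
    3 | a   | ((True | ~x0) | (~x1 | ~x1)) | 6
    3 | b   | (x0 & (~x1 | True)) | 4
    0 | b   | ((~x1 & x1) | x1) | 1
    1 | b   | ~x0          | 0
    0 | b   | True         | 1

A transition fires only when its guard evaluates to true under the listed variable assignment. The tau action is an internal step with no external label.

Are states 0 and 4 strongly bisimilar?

Answer: NOT BISIMILAR

Working:
Refine partition for ~:
  P[0] = {{0,1,2,3,4,5,6}}
  P[1] = {{0},{1,2,6},{3},{4},{5}}
  P[2] = {{0},{1},{2},{3},{4},{5},{6}}
Fixed point at round 3; 7 class(es).
class of 0: {0}; class of 4: {4}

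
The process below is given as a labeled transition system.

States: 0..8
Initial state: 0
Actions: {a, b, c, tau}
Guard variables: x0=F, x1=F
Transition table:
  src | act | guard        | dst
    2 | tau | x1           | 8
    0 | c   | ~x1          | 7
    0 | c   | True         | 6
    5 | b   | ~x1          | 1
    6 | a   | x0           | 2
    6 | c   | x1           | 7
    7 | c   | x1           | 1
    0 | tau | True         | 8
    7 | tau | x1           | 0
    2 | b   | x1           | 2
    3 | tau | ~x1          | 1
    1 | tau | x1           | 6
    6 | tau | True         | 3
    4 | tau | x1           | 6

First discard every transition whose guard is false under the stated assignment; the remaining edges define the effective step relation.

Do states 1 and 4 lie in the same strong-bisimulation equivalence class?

Refine partition for ~:
  π0 = {{0,1,2,3,4,5,6,7,8}}
  π1 = {{0},{1,2,4,7,8},{3,6},{5}}
  π2 = {{0},{1,2,4,7,8},{3},{5},{6}}
5 equivalence class(es) (converged in 3)
1∈{1,2,4,7,8}, 4∈{1,2,4,7,8}

Answer: BISIMILAR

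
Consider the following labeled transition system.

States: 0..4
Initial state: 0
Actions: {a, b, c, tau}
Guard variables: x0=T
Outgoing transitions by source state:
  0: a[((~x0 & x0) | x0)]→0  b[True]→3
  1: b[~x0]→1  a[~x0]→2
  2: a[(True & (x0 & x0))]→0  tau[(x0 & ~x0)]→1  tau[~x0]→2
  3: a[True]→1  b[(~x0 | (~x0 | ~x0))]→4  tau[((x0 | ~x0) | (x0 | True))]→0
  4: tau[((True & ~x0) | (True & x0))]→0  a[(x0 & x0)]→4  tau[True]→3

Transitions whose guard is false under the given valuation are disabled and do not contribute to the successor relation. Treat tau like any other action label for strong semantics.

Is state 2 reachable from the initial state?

8 transition(s) survive guard evaluation.
L0 = {0}
L1 = {3}  cumulative {0,3}
L2 = {1}  cumulative {0,1,3}
Reach set: {0,1,3}

Answer: UNREACHABLE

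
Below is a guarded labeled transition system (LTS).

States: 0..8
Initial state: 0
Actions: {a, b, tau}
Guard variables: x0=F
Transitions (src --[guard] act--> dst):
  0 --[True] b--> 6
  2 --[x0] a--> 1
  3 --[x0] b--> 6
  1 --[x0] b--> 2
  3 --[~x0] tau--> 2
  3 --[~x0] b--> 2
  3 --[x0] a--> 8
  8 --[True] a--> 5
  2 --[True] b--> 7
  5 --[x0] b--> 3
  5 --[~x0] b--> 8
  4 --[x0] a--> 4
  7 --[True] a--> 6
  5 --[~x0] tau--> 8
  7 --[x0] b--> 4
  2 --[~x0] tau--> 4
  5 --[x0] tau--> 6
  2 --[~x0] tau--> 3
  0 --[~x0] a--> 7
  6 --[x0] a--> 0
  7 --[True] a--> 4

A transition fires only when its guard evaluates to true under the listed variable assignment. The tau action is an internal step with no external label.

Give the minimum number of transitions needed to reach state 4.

Breadth-first toward 4:
  depth 0: {0}
  depth 1: {6,7}
  depth 2: {4}
4 enters at depth 2; path a·a

Answer: 2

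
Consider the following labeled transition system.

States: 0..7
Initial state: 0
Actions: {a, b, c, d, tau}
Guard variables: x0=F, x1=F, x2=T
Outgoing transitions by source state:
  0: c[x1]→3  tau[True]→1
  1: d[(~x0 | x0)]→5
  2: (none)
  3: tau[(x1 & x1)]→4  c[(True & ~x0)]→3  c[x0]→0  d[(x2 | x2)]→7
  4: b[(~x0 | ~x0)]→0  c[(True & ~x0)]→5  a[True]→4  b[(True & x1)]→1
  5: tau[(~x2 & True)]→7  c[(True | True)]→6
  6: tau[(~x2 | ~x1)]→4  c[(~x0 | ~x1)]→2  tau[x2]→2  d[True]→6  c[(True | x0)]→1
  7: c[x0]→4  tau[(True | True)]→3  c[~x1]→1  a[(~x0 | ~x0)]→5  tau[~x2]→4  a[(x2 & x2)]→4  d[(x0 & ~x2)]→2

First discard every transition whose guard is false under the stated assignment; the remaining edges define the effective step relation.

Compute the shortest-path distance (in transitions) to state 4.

Breadth-first toward 4:
  Layer 0: {0}
  Layer 1: {1}
  Layer 2: {5}
  Layer 3: {6}
  Layer 4: {2,4}
depth(4)=4, e.g. tau·d·c·tau

Answer: 4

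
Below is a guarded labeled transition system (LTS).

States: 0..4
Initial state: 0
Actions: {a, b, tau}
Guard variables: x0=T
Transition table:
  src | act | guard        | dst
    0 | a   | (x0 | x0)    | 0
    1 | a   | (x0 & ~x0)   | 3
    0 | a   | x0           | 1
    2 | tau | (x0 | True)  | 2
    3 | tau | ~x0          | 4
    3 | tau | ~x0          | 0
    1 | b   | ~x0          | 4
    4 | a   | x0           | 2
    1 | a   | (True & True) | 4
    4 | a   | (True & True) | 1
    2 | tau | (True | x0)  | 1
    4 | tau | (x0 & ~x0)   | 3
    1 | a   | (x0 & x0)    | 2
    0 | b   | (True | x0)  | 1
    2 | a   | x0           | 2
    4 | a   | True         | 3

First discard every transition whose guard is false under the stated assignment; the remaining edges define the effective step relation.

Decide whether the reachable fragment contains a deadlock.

Answer: DEADLOCK at state 3

Working:
Reachable = {0,1,2,3,4}
  0: a→0  a→1  b→1  [3 out]
  1: a→2  a→4  [2 out]
  2: a→2  tau→1  tau→2  [3 out]
  3: ∅  [STUCK]
  4: a→1  a→2  a→3  [3 out]
trace reaching 3: a·a·a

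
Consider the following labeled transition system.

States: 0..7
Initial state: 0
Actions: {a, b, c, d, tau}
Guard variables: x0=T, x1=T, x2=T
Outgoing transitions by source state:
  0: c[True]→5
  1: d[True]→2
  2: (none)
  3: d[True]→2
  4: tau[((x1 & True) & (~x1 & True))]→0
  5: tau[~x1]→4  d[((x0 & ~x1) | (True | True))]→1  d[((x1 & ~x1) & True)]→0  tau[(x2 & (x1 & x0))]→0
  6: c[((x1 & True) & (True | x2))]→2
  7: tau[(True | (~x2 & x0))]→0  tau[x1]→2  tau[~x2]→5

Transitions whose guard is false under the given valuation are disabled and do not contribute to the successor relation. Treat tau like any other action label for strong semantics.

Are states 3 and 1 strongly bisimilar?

Answer: BISIMILAR

Trace:
Refine partition for ~:
  round 0: {{0,1,2,3,4,5,6,7}}
  round 1: {{0,6},{1,3},{2,4},{5},{7}}
  round 2: {{0},{1,3},{2,4},{5},{6},{7}}
6 equivalence class(es) (converged in 3)
class of 3: {1,3}; class of 1: {1,3}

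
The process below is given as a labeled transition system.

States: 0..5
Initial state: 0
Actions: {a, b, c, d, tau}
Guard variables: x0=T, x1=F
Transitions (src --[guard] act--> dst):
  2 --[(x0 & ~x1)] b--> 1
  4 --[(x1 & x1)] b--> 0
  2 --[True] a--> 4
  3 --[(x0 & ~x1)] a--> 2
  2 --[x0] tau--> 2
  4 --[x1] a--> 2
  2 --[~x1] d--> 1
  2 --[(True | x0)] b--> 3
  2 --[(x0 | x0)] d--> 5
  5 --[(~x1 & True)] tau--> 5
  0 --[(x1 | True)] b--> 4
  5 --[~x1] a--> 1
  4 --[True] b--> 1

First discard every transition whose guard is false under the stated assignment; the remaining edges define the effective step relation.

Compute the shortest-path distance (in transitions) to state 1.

BFS to 1:
  Layer 0: {0}
  Layer 1: {4}
  Layer 2: {1}
1 enters at depth 2; path b·b

Answer: 2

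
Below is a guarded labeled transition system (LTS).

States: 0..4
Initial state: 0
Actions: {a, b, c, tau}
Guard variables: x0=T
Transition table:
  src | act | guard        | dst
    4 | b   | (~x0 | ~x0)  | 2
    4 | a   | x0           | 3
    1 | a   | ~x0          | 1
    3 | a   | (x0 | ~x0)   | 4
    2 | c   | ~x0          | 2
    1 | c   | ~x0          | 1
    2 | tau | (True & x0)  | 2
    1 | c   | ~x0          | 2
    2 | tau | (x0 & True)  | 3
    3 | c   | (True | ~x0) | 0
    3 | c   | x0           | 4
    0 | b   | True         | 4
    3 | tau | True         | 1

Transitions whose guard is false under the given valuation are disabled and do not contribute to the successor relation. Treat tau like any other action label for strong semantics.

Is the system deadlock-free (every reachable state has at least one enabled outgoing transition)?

Answer: DEADLOCK at state 1

Trace:
Reach set: {0,1,3,4}
  0: b→4  [1 out]
  1: ∅  [STUCK]
  3: a→4  c→0  c→4  tau→1  [4 out]
  4: a→3  [1 out]
trace reaching 1: b·a·tau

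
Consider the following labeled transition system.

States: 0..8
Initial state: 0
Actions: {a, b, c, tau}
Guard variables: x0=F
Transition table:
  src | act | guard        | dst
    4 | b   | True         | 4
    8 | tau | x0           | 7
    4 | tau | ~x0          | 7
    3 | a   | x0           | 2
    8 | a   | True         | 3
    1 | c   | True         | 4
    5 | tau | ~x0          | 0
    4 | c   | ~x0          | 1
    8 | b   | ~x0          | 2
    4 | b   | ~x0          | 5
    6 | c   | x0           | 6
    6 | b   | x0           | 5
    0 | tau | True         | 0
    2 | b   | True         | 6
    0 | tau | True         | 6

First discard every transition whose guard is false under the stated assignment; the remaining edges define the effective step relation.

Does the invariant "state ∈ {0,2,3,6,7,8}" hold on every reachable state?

Safe = {0,2,3,6,7,8}
R = {0,6}
  0: safe
  6: safe

Answer: INVARIANT HOLDS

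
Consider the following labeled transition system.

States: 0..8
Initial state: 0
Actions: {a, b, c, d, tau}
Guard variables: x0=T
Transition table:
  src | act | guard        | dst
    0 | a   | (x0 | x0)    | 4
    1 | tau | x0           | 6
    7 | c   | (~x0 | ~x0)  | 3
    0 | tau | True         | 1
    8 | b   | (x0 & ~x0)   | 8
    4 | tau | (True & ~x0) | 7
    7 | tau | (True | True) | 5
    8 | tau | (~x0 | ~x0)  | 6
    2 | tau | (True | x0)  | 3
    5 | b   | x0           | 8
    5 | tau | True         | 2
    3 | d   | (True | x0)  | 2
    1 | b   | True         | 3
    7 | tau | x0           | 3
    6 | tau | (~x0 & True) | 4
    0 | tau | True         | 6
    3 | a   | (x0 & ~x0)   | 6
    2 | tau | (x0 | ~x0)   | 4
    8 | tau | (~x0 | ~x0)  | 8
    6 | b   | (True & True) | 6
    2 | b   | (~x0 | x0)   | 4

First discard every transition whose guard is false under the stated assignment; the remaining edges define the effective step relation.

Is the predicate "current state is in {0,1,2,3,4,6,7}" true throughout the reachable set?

Answer: INVARIANT HOLDS

Analysis:
Inv-set: {0,1,2,3,4,6,7}
Reach set: {0,1,2,3,4,6}
  0: safe
  1: safe
  2: safe
  3: safe
  4: safe
  6: safe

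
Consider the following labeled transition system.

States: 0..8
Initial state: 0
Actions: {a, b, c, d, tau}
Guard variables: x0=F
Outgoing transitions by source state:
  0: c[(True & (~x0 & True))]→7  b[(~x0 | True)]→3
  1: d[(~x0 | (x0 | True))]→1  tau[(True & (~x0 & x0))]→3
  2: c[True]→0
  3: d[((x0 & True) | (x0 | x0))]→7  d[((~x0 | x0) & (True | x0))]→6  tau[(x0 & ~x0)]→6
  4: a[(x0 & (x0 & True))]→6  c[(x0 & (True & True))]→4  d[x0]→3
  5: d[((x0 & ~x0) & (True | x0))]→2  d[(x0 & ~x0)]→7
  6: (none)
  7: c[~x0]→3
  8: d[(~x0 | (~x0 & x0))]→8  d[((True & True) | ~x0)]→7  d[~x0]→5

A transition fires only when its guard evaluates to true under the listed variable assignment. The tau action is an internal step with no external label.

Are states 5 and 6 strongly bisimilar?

Answer: BISIMILAR

Trace:
Compute ~ classes (split until stable):
  π0 = {{0,1,2,3,4,5,6,7,8}}
  π1 = {{0},{1,3,8},{2,7},{4,5,6}}
  π2 = {{0},{1},{2},{3},{4,5,6},{7},{8}}
Fixed point at round 3; 7 class(es).
[5]={4,5,6}  [6]={4,5,6}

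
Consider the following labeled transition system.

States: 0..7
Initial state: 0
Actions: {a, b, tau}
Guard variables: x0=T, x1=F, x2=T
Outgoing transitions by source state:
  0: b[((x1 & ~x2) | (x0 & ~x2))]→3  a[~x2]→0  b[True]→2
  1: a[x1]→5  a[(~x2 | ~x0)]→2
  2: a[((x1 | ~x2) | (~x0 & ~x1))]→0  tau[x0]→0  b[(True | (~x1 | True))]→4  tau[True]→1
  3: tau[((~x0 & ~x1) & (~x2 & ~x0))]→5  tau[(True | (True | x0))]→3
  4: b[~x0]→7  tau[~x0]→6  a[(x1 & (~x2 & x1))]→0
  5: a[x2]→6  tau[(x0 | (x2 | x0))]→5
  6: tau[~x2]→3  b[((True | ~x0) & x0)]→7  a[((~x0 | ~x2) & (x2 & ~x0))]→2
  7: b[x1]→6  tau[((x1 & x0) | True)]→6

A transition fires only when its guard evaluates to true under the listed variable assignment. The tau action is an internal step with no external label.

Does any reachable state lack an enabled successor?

Reach set: {0,1,2,4}
  0: b→2  [deg 1]
  1: ∅  [deadlock]
  2: b→4  tau→0  tau→1  [deg 3]
  4: ∅  [deadlock]
witness 1: b·tau

Answer: DEADLOCK at state 1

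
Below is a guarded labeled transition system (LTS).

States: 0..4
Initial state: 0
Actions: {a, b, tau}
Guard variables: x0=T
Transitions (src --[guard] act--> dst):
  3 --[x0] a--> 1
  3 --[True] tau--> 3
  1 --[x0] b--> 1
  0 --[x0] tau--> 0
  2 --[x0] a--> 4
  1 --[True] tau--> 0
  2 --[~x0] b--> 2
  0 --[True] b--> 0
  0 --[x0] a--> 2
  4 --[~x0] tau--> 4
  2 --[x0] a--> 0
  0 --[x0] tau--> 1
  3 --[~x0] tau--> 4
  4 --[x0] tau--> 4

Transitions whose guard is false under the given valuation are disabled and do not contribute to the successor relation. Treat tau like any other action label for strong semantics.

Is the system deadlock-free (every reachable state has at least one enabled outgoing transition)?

Answer: DEADLOCK-FREE

Analysis:
Reach set: {0,1,2,4}
  0: a→2  b→0  tau→0  tau→1  [deg 4]
  1: b→1  tau→0  [deg 2]
  2: a→0  a→4  [deg 2]
  4: tau→4  [deg 1]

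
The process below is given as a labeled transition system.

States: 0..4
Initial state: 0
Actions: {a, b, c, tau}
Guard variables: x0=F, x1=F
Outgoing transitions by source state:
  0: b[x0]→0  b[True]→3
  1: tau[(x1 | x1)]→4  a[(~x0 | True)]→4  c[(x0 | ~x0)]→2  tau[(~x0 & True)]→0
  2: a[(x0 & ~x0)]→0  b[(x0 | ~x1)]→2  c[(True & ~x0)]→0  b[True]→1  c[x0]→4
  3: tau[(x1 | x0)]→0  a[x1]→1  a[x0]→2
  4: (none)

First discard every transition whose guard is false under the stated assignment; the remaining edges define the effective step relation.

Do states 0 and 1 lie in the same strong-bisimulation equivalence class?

Answer: NOT BISIMILAR

Analysis:
Refine partition for ~:
  round 0: {{0,1,2,3,4}}
  round 1: {{0},{1},{2},{3,4}}
4 equivalence class(es) (converged in 2)
[0]={0}  [1]={1}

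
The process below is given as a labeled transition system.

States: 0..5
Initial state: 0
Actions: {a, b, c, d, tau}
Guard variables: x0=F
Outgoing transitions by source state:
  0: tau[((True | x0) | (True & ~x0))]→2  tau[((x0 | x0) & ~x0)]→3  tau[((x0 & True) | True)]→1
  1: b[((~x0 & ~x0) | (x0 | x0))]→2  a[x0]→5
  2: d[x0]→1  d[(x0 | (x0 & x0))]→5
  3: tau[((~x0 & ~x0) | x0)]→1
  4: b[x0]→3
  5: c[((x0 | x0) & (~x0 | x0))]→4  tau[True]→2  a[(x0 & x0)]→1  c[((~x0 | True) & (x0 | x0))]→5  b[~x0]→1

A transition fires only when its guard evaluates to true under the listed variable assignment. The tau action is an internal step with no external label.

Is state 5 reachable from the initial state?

Answer: UNREACHABLE

Working:
Guard filter leaves 6 enabled edge(s).
depth 0: {0}
depth 1: {1,2}  now seen {0,1,2}
Reach set: {0,1,2}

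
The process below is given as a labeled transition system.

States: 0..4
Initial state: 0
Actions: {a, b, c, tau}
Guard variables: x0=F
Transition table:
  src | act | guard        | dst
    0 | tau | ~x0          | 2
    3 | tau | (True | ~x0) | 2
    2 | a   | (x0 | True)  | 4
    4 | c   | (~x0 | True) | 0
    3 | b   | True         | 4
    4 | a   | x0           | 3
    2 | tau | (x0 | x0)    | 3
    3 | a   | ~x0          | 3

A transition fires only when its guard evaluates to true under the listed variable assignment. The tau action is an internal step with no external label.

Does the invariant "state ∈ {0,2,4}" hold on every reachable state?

Safe = {0,2,4}
Reach set: {0,2,4}
  0: safe
  2: safe
  4: safe

Answer: INVARIANT HOLDS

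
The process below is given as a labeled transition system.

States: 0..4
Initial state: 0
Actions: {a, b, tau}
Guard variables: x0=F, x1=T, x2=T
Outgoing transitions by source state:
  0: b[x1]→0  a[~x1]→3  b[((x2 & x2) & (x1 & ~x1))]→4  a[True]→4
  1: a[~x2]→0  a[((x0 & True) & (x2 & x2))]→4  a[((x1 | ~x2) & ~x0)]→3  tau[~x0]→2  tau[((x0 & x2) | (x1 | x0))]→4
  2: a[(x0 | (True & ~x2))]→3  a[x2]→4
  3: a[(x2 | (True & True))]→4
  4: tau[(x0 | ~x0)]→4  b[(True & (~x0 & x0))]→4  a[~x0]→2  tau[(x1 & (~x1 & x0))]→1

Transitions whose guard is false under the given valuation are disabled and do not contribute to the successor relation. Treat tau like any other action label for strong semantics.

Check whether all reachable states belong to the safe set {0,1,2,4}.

Answer: INVARIANT HOLDS

Working:
Inv-set: {0,1,2,4}
Reachable = {0,2,4}
  0: safe
  2: safe
  4: safe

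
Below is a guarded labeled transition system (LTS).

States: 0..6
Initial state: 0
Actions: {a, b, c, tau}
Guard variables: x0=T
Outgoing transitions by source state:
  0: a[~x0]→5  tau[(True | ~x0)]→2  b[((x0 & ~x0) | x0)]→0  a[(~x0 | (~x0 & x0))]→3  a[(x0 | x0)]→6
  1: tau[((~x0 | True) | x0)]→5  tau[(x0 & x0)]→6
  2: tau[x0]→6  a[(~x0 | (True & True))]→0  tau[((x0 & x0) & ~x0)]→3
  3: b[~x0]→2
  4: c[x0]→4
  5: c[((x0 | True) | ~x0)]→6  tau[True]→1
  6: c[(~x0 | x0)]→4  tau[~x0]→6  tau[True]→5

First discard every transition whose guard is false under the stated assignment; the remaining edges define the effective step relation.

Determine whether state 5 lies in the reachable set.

Answer: REACHABLE

Working:
Guard filter leaves 12 enabled edge(s).
depth 0: {0}
depth 1: {2,6}  now seen {0,2,6}
depth 2: {4,5}  now seen {0,2,4,5,6}
depth 3: {1}  now seen {0,1,2,4,5,6}
R = {0,1,2,4,5,6}
Path to 5: a·tau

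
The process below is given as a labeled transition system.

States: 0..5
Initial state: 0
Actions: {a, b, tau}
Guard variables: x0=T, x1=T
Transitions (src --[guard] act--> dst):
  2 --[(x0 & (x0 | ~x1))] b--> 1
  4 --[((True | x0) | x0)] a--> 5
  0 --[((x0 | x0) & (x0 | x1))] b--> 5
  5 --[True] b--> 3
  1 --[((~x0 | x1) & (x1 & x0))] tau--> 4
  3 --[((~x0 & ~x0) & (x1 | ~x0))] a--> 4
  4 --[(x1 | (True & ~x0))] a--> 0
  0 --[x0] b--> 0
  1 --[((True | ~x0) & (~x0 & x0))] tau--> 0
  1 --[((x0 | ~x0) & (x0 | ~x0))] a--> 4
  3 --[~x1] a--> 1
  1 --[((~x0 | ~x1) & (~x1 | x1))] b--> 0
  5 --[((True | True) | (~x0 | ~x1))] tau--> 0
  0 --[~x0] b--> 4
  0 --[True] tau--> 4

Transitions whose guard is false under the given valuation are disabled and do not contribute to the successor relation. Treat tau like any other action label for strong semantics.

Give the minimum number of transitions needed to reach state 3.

Answer: 2

Working:
Layered search for 3:
  L0 = {0}
  L1 = {4,5}
  L2 = {3}
3 enters at depth 2; path b·b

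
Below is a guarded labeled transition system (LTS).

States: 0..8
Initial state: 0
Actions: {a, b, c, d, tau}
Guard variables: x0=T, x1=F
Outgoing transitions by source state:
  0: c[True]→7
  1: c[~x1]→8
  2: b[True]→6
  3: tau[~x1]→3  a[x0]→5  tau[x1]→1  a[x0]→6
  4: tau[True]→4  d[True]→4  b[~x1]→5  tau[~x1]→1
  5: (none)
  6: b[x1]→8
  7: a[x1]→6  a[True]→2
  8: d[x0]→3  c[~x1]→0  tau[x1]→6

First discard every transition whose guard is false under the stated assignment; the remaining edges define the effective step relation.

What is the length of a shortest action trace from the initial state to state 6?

Breadth-first toward 6:
  depth 0: {0}
  depth 1: {7}
  depth 2: {2}
  depth 3: {6}
first hit 6 at d=3 via c·a·b

Answer: 3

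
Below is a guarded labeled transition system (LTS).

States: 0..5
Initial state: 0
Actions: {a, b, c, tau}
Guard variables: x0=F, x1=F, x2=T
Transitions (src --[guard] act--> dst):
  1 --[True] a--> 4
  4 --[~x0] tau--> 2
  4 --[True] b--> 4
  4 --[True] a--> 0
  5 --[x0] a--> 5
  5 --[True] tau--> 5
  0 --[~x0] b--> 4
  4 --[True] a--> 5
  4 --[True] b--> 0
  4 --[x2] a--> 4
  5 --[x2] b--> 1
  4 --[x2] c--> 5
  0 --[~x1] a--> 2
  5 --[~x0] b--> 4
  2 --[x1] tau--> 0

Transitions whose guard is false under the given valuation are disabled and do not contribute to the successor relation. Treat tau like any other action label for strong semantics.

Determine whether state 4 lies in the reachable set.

Answer: REACHABLE

Analysis:
After dropping false guards: 13 live edges.
L0 = {0}
L1 = {2,4}  cumulative {0,2,4}
L2 = {5}  cumulative {0,2,4,5}
L3 = {1}  cumulative {0,1,2,4,5}
R = {0,1,2,4,5}
Path to 4: b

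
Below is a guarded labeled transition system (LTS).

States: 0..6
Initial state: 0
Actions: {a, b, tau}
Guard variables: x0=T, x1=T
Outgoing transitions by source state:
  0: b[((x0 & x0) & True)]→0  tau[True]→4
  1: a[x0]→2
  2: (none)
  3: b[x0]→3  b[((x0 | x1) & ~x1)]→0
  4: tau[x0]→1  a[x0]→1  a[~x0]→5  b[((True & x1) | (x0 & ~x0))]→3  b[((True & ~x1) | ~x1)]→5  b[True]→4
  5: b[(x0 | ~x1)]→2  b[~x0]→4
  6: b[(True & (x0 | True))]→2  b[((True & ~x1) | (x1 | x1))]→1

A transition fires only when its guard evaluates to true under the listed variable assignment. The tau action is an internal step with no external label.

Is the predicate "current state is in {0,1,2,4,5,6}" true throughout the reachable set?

Answer: INVARIANT VIOLATED at state 3

Analysis:
Safe = {0,1,2,4,5,6}
Reach set: {0,1,2,3,4}
  0: ✓
  1: ✓
  2: ✓
  3: ✗ unsafe
  4: ✓
counterexample path to 3: tau·b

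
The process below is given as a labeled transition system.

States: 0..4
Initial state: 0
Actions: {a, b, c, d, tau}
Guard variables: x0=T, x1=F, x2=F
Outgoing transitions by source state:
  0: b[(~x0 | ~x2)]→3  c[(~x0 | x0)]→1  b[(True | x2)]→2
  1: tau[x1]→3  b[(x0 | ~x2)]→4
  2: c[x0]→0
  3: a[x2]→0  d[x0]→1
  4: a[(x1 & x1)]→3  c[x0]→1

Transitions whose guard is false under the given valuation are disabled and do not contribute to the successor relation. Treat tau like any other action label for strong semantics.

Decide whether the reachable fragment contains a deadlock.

R = {0,1,2,3,4}
  0: b→2  b→3  c→1  [3 exit(s)]
  1: b→4  [1 exit(s)]
  2: c→0  [1 exit(s)]
  3: d→1  [1 exit(s)]
  4: c→1  [1 exit(s)]

Answer: DEADLOCK-FREE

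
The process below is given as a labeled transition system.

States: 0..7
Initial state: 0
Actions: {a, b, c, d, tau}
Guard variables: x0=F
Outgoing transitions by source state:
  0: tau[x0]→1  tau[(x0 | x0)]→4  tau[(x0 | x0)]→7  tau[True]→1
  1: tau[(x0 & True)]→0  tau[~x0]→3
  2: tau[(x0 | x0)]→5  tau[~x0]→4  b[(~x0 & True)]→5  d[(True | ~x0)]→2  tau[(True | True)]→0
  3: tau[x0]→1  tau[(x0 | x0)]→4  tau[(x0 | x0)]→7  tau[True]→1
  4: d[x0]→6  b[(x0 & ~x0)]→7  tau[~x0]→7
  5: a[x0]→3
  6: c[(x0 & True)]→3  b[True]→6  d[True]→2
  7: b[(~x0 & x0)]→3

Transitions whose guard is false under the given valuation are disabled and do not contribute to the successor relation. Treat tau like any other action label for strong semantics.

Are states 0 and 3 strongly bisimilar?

Compute ~ classes (split until stable):
  π0 = {{0,1,2,3,4,5,6,7}}
  π1 = {{0,1,3,4},{2},{5,7},{6}}
  π2 = {{0,1,3},{2},{4},{5,7},{6}}
5 equivalence class(es) (converged in 3)
[0]={0,1,3}  [3]={0,1,3}

Answer: BISIMILAR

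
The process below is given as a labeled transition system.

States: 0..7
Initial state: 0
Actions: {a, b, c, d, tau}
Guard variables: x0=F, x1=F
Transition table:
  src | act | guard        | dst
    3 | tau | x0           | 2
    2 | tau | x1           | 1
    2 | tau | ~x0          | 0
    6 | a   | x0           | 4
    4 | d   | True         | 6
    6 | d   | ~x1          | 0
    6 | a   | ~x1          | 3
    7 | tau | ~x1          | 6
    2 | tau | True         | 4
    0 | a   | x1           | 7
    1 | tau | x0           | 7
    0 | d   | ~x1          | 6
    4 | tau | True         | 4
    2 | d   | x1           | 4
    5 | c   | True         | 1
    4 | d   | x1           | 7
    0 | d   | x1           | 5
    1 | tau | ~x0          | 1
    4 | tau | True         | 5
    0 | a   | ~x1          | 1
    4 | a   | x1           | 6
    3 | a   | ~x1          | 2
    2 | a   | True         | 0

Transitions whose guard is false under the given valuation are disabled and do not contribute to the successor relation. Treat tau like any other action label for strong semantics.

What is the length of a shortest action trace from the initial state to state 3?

Answer: 2

Working:
Breadth-first toward 3:
  L0 = {0}
  L1 = {1,6}
  L2 = {3}
first hit 3 at d=2 via d·a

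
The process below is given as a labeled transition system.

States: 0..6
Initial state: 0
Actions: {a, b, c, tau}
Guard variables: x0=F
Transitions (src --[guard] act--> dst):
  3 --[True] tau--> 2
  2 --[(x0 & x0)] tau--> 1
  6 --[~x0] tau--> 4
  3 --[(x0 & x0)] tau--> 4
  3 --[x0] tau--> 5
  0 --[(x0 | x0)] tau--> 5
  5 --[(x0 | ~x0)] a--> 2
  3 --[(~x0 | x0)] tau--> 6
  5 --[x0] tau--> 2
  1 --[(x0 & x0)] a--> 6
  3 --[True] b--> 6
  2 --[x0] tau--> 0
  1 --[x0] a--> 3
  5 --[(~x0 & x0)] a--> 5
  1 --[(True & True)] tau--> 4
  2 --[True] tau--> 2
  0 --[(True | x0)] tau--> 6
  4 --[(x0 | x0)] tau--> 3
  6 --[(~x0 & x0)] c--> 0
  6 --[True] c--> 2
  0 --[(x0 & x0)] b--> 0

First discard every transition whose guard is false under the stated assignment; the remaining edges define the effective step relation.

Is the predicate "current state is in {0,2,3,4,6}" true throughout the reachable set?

Answer: INVARIANT HOLDS

Working:
Allowed set {0,2,3,4,6}
Reach set: {0,2,4,6}
  0: ok
  2: ok
  4: ok
  6: ok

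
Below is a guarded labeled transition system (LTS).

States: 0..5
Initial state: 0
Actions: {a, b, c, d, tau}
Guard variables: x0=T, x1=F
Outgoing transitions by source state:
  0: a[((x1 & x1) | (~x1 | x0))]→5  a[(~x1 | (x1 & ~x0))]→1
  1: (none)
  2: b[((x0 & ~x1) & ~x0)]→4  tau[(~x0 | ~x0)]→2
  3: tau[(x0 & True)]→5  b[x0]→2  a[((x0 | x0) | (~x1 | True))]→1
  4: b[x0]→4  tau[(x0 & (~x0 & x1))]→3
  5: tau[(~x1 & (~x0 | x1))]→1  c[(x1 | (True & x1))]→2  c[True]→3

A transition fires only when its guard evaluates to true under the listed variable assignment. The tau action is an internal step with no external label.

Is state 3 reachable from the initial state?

Answer: REACHABLE

Working:
After dropping false guards: 7 live edges.
Layer 0: {0}
Layer 1: {1,5}  cumulative {0,1,5}
Layer 2: {3}  cumulative {0,1,3,5}
Layer 3: {2}  cumulative {0,1,2,3,5}
R = {0,1,2,3,5}
Path to 3: a·c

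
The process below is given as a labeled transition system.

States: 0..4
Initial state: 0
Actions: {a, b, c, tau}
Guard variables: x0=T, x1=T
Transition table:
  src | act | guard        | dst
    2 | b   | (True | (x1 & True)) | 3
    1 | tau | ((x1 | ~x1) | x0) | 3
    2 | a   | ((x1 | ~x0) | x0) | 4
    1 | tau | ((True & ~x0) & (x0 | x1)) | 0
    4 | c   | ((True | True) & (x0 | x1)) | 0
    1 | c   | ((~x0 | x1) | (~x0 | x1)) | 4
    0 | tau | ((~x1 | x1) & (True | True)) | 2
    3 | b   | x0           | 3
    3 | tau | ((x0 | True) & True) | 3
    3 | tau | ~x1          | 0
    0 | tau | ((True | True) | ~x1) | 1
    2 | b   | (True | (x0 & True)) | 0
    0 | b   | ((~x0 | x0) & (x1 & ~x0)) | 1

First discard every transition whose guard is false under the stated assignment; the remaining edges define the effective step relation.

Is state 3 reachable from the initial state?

10 transition(s) survive guard evaluation.
L0 = {0}
L1 = {1,2}  total {0,1,2}
L2 = {3,4}  total {0,1,2,3,4}
R = {0,1,2,3,4}
Path to 3: tau·tau

Answer: REACHABLE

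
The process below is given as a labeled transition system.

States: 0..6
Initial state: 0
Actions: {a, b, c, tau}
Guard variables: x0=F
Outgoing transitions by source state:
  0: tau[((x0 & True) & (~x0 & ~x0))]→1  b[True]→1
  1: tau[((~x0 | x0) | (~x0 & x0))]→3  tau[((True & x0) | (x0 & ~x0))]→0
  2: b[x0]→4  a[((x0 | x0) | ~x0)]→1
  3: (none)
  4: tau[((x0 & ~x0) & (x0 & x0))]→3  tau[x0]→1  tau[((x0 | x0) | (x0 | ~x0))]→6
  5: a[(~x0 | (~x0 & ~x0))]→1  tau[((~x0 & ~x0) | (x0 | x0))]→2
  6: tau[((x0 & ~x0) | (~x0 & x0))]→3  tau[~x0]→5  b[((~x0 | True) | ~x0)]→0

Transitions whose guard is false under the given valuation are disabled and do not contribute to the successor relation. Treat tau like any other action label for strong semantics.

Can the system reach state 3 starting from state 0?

Answer: REACHABLE

Working:
Guard filter leaves 8 enabled edge(s).
L0 = {0}
L1 = {1}  cumulative {0,1}
L2 = {3}  cumulative {0,1,3}
Reachable = {0,1,3}
trace reaching 3: b·tau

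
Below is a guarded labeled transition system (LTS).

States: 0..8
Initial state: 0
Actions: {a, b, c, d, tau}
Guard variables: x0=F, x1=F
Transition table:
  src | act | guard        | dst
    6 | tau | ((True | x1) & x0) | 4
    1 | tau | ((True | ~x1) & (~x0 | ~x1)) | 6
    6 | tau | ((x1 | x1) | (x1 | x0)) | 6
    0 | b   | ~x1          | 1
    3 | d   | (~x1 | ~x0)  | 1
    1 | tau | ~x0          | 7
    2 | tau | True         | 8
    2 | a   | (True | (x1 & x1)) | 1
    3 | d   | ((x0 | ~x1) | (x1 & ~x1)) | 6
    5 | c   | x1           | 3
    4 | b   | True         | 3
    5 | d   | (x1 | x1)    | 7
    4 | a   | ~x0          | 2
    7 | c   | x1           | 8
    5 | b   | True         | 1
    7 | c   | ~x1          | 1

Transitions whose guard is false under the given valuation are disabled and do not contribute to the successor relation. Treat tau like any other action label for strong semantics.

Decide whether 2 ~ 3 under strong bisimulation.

Refine partition for ~:
  π0 = {{0,1,2,3,4,5,6,7,8}}
  π1 = {{0,5},{1},{2},{3},{4},{6,8},{7}}
7 equivalence class(es) (converged in 2)
[2]={2}  [3]={3}

Answer: NOT BISIMILAR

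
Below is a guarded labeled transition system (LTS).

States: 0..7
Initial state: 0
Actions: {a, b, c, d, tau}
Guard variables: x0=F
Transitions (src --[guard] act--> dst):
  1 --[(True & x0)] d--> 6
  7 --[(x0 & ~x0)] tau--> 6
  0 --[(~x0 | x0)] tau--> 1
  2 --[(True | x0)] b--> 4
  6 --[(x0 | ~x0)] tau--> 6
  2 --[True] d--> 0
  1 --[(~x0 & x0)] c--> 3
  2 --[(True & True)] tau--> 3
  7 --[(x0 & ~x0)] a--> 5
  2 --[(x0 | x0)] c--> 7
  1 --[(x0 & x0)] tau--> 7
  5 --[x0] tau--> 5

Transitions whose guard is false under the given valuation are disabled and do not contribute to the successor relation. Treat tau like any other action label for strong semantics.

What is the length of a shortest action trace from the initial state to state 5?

Answer: UNREACHABLE

Analysis:
Layered search for 5:
  depth 0: {0}
  depth 1: {1}
5 never appears.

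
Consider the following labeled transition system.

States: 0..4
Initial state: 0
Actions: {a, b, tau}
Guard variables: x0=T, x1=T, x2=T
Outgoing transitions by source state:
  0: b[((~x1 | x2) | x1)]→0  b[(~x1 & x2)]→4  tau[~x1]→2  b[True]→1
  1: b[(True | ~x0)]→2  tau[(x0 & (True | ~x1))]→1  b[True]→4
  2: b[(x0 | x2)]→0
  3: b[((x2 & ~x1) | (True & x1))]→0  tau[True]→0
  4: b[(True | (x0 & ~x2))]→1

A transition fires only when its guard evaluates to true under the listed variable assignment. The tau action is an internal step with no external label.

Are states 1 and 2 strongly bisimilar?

Answer: NOT BISIMILAR

Trace:
Compute ~ classes (split until stable):
  P[0] = {{0,1,2,3,4}}
  P[1] = {{0,2,4},{1,3}}
  P[2] = {{0},{1},{2},{3},{4}}
5 equivalence class(es) (converged in 3)
class of 1: {1}; class of 2: {2}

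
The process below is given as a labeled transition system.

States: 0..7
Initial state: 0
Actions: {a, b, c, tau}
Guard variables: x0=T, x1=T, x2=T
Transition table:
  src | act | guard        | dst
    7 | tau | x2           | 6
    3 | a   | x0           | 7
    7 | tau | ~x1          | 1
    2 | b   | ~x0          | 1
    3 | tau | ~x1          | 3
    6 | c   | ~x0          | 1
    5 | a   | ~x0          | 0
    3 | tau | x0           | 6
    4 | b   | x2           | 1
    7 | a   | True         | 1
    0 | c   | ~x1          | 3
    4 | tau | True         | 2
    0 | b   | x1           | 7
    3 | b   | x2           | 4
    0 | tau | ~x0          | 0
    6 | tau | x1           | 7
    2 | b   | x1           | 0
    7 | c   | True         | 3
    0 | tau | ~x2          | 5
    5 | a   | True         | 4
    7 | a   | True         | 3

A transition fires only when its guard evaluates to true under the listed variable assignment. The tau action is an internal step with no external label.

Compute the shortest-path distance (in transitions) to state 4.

BFS to 4:
  L0 = {0}
  L1 = {7}
  L2 = {1,3,6}
  L3 = {4}
first hit 4 at d=3 via b·a·b

Answer: 3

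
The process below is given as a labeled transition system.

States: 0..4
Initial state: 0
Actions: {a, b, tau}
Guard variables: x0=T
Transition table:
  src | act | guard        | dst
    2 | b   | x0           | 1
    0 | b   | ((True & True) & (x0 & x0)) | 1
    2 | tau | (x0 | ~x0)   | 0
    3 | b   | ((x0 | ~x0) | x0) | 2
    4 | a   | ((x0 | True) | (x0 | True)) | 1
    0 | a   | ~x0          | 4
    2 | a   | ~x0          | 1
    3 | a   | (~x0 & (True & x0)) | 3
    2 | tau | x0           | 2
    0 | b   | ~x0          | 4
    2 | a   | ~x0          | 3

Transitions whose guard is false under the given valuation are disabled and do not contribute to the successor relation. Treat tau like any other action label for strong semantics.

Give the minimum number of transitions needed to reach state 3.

Layered search for 3:
  Layer 0: {0}
  Layer 1: {1}
3 never appears.

Answer: UNREACHABLE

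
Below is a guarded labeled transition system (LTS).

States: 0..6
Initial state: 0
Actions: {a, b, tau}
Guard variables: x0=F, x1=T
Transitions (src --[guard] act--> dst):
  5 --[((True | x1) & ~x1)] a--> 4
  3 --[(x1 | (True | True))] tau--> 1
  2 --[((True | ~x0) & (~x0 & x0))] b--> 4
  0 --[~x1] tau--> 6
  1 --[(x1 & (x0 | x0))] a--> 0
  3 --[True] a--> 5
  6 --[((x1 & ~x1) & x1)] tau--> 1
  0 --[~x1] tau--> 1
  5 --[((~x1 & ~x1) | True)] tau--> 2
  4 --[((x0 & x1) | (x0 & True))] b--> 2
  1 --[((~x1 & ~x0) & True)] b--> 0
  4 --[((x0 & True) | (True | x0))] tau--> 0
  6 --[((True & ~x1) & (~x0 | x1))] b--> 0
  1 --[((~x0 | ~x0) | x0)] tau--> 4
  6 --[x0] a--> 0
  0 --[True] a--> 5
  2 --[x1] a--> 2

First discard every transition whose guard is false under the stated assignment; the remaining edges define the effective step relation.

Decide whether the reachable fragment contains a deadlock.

Answer: DEADLOCK-FREE

Analysis:
Reach set: {0,2,5}
  0: a→5  [1 exit(s)]
  2: a→2  [1 exit(s)]
  5: tau→2  [1 exit(s)]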